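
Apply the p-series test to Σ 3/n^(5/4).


p-series test: Σ c/n^p converges if p > 1, diverges if p ≤ 1 (constant c > 0 doesn't affect convergence).
p = 5/4
5/4 > 1 → CONVERGES

Converges (p = 5/4 > 1)


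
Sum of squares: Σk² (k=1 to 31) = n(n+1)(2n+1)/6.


n = 31
n(n+1)(2n+1)/6 = 31×32×63/6
= 62496/6 = 10416

Σk² = 10416


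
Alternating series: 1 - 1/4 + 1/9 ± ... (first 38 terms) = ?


S = 1 - 1/4 + 1/9 - 1/16 + 1/25 - 1/36 + 1/49 - 1/64 ± ...
= 0.8221
(Full series converges to +π²/12 ≈ +0.8225)

S_38 = 0.8221


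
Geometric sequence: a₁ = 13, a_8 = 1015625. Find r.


r^(n-1) = aₙ/a₁
r^7 = 1015625/13 = 78125
r = 78125^(1/7)
= 5

r = 5


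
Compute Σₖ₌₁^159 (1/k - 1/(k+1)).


Telescoping: adjacent terms cancel.
= 1/1 - 1/160
= 1 - 1/160 = 159/160

Sum = 159/160


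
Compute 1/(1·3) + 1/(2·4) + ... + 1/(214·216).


1/(k(k+2)) = (1/2)·(1/k - 1/(k+2)) (partial fractions)
Telescoping: Σ = (1/2)·(1 + 1/2 - 1/215 - 1/216) = 69229/92880

Sum = 69229/92880


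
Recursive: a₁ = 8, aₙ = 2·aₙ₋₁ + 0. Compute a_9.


Computing step by step:
a_1 = 8
a_2 = 16
a_3 = 32
a_4 = 64
a_5 = 128
a_6 = 256
a_7 = 512
a_8 = 1024
a_9 = 2048


a_9 = 2048


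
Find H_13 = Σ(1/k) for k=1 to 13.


H_13 = 1/1 + 1/2 + 1/3 + ... + 1/13
= 1145993/360360
≈ 3.1801

H_13 = 1145993/360360 ≈ 3.1801


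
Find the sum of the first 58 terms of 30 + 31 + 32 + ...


aₙ = 30 + (58-1)×1 = 87
Sₙ = n(a₁+aₙ)/2 = 58×(30+87)/2
= 58×117/2 = 3393

S_58 = 3393


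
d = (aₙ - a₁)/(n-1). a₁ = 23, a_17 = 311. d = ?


d = (aₙ - a₁)/(n-1)
= (311 - 23)/(17-1)
= 288/16 = 18

d = 18


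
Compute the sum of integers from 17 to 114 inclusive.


Σₖ₌17^114 k = Σₖ₌₁^114 k − Σₖ₌₁^16 k
= 114·115/2 − 16·17/2
= 6555 − 136 = 6419

Σk = 6419


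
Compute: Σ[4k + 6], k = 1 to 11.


Σ(4k+6) = 4·Σk + 6·n
= 4·66 + 6·11
= 264 + 66 = 330

Σ = 330


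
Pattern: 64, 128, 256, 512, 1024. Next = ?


Pattern: powers of 2: 2ⁿ
Terms: 64, 128, 256, 512, 1024
Next term = 2048

Next term = 2048


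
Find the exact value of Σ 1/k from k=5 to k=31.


Σₖ₌5^31 1/k = 1/5 + 1/6 + 1/7 + ... + 1/31
= 140353889699857/72201776446800
≈ 1.9439

Sum = 140353889699857/72201776446800 ≈ 1.9439


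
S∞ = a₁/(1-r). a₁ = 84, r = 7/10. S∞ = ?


S∞ = a₁/(1-r) = 84/(1 - 7/10)
= 84/(3/10)
= 280

S∞ = 280


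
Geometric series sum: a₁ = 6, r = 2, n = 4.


Sₙ = 6×(2^4 - 1)/(2 - 1)
= 6×(16 - 1)/1
= 6×15/1
= 90

S_4 = 90


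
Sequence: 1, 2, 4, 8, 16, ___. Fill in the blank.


Pattern: geometric (r=2)
Terms: 1, 2, 4, 8, 16
Next term = 32

Next term = 32


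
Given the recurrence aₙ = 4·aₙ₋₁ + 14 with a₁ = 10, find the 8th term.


Computing step by step:
a_1 = 10
a_2 = 54
a_3 = 230
a_4 = 934
a_5 = 3750
a_6 = 15014
a_7 = 60070
a_8 = 240294


a_8 = 240294


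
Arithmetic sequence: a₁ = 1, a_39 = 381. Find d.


d = (aₙ - a₁)/(n-1)
= (381 - 1)/(39-1)
= 380/38 = 10

d = 10


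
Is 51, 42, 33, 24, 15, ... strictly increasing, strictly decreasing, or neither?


Differences: -9, -9, -9, -9
All differences < 0 → strictly DECREASING

Monotonically decreasing


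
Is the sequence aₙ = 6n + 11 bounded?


aₙ = 6n + 11 → as n→∞, aₙ→∞
No finite upper bound exists
The sequence is UNBOUNDED

Unbounded (aₙ → ∞ as n → ∞)


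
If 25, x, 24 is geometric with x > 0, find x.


GM = √(25×24) = √600 = 24.4949

GM = 24.4949


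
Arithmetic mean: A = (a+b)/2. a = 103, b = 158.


AM = (103 + 158)/2 = 261/2 = 130.5

AM = 130.5


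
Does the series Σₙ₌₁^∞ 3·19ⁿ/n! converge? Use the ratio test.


aₙ = 3·19^n/n!
a_{n+1}/aₙ = 19^(n+1)/(n+1)! × n!/19^n  (constant 3 cancels)
= 19/(n+1)
L = lim(n→∞) 19/(n+1) = 0
L < 1 → series CONVERGES

Converges (ratio test: L = 0 < 1)


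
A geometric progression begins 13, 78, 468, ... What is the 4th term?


aₙ = a₁·r^(n-1)
= 13×6^3
= 13×216
= 2808

a_4 = 2808


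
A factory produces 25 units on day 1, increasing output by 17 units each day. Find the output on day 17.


aₙ = a₁ + (n-1)d
= 25 + (17-1)×17
= 25 + 272
= 297

a_17 = 297


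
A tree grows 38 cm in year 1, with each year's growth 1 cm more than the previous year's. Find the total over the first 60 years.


aₙ = 38 + (60-1)×1 = 97
Sₙ = n(a₁+aₙ)/2 = 60×(38+97)/2
= 60×135/2 = 4050

S_60 = 4050


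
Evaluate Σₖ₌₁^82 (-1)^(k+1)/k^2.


S = 1 - 1/4 + 1/9 - 1/16 + 1/25 - 1/36 + 1/49 - 1/64 ± ...
= 0.8224
(Full series converges to +π²/12 ≈ +0.8225)

S_82 = 0.8224


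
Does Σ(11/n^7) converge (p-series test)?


p-series test: Σ c/n^p converges if p > 1, diverges if p ≤ 1 (constant c > 0 doesn't affect convergence).
p = 7
7 > 1 → CONVERGES

Converges (p = 7 > 1)


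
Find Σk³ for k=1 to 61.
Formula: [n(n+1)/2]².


n(n+1)/2 = 61×62/2 = 1891
Σk³ = 1891² = 3575881

Σk³ = 3575881


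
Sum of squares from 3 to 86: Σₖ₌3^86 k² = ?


Σₖ₌3^86 k² = Σₖ₌₁^86 k² − Σₖ₌₁^2 k²
= 86·87·173/6 − 2·3·5/6
= 215731 − 5 = 215726

Σk² = 215726


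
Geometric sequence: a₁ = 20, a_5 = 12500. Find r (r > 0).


r^(n-1) = aₙ/a₁
r^4 = 12500/20 = 625
r = 625^(1/4)
= ±5; taking r > 0 gives r = 5

r = 5


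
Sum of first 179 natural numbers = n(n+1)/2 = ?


n(n+1)/2 = 179×180/2 = 32220/2 = 16110

Σk = 16110


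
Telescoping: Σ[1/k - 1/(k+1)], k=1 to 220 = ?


Telescoping: adjacent terms cancel.
= 1/1 - 1/221
= 1 - 1/221 = 220/221

Sum = 220/221


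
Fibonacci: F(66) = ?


Fibonacci sequence: 1, 1, 2, 3, 5, 8, 13, 21, 34, 55, 89, ...
F(66) = 27777890035288

F(66) = 27777890035288


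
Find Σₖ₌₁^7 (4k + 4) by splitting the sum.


Σ(4k+4) = 4·Σk + 4·n
= 4·28 + 4·7
= 112 + 28 = 140

Σ = 140


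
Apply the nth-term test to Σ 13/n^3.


lim(n→∞) 13/n^3 = 0
lim aₙ = 0 → nth-term test is INCONCLUSIVE
(Need other tests; this is actually a convergent p-series with p=3 > 1)

Inconclusive (lim aₙ = 0; need another test)


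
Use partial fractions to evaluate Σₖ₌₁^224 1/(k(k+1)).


1/(k(k+1)) = 1/k - 1/(k+1) (partial fractions)
Telescoping: Σ = 1 - 1/225 = 224/225

Sum = 224/225


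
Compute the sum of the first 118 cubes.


n(n+1)/2 = 118×119/2 = 7021
Σk³ = 7021² = 49294441

Σk³ = 49294441


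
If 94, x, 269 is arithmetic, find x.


AM = (94 + 269)/2 = 363/2 = 181.5

AM = 181.5


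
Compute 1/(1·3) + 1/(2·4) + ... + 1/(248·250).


1/(k(k+2)) = (1/2)·(1/k - 1/(k+2)) (partial fractions)
Telescoping: Σ = (1/2)·(1 + 1/2 - 1/249 - 1/250) = 23219/31125

Sum = 23219/31125


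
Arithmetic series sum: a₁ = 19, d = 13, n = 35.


aₙ = 19 + (35-1)×13 = 461
Sₙ = n(a₁+aₙ)/2 = 35×(19+461)/2
= 35×480/2 = 8400

S_35 = 8400


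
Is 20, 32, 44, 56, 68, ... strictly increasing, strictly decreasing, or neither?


Differences: 12, 12, 12, 12
All differences > 0 → strictly INCREASING

Monotonically increasing


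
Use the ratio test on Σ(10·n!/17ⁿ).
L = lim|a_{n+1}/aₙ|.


aₙ = 10·n!/17^n
a_{n+1}/aₙ = (n+1)!/17^(n+1) × 17^n/n!  (constant 10 cancels)
= (n+1)/17
L = lim(n→∞) (n+1)/17 = ∞
L > 1 → series DIVERGES

Diverges (ratio test: L = ∞ > 1)


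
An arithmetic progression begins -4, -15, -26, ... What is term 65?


aₙ = a₁ + (n-1)d
= -4 + (65-1)×-11
= -4 - 704
= -708

a_65 = -708


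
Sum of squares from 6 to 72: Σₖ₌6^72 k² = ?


Σₖ₌6^72 k² = Σₖ₌₁^72 k² − Σₖ₌₁^5 k²
= 72·73·145/6 − 5·6·11/6
= 127020 − 55 = 126965

Σk² = 126965


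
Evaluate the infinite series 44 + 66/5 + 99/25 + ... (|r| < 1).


S∞ = a₁/(1-r) = 44/(1 - 3/10)
= 44/(7/10)
= 440/7

S∞ = 440/7


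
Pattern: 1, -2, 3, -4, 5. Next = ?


Pattern: alternating sign, magnitude arithmetic (d=1)
Terms: 1, -2, 3, -4, 5
Next term = -6

Next term = -6


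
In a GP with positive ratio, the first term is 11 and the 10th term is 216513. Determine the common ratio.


r^(n-1) = aₙ/a₁
r^9 = 216513/11 = 19683
r = 19683^(1/9)
= 3

r = 3


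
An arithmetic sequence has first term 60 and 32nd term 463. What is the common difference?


d = (aₙ - a₁)/(n-1)
= (463 - 60)/(32-1)
= 403/31 = 13

d = 13


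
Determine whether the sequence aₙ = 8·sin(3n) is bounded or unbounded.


For all n, -1 ≤ sin(3n) ≤ 1, so -8 ≤ 8·sin(3n) ≤ 8
Lower bound: -8, Upper bound: 8
The sequence IS bounded

Bounded (-8 ≤ aₙ ≤ 8)


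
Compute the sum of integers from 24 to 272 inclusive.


Σₖ₌24^272 k = Σₖ₌₁^272 k − Σₖ₌₁^23 k
= 272·273/2 − 23·24/2
= 37128 − 276 = 36852

Σk = 36852


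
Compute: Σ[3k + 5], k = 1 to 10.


Σ(3k+5) = 3·Σk + 5·n
= 3·55 + 5·10
= 165 + 50 = 215

Σ = 215


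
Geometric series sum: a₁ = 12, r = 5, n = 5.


Sₙ = 12×(5^5 - 1)/(5 - 1)
= 12×(3125 - 1)/4
= 12×3124/4
= 9372

S_5 = 9372


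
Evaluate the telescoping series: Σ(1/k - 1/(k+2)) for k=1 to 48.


Telescoping with gap 2: two head and two tail terms survive.
= (1 + 1/2) - (1/49 + 1/50)
= 3/2 - 1/49 - 1/50 = 1788/1225

Sum = 1788/1225


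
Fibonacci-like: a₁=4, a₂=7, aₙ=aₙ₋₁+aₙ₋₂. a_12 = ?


Computing iteratively: 4, 7, 11, 18, 29, 47, 76, 123, 199, 322, 521, 843
a_12 = 843

a_12 = 843


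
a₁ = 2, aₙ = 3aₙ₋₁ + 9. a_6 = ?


Computing step by step:
a_1 = 2
a_2 = 15
a_3 = 54
a_4 = 171
a_5 = 522
a_6 = 1575


a_6 = 1575


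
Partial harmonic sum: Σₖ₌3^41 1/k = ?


Σₖ₌3^41 1/k = 1/3 + 1/4 + 1/5 + ... + 1/41
= 55819190615098733/19914562703599200
≈ 2.8029

Sum = 55819190615098733/19914562703599200 ≈ 2.8029


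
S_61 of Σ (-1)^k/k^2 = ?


S = -1 + 1/4 - 1/9 + 1/16 - 1/25 + 1/36 - 1/49 + 1/64 ± ...
= -0.8226
(Full series converges to -π²/12 ≈ -0.8225)

S_61 = -0.8226


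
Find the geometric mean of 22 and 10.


GM = √(22×10) = √220 = 14.8324

GM = 14.8324


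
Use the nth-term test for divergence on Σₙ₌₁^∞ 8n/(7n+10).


lim(n→∞) 8n/(7n+10) = 8/7 = 8/7  (divide numerator and denominator by n)
lim aₙ = 8/7 ≠ 0 → series DIVERGES

Diverges (lim aₙ = 8/7 ≠ 0)


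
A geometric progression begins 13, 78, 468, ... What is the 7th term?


aₙ = a₁·r^(n-1)
= 13×6^6
= 13×46656
= 606528

a_7 = 606528


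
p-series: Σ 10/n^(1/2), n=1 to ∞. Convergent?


p-series test: Σ c/n^p converges if p > 1, diverges if p ≤ 1 (constant c > 0 doesn't affect convergence).
p = 1/2
1/2 ≤ 1 → DIVERGES

Diverges (p = 1/2 ≤ 1)


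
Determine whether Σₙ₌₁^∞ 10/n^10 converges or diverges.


p-series test: Σ c/n^p converges if p > 1, diverges if p ≤ 1 (constant c > 0 doesn't affect convergence).
p = 10
10 > 1 → CONVERGES

Converges (p = 10 > 1)


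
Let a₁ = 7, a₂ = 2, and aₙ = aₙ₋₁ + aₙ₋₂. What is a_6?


Computing iteratively: 7, 2, 9, 11, 20, 31
a_6 = 31

a_6 = 31


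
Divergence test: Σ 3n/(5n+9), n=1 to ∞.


lim(n→∞) 3n/(5n+9) = 3/5 = 3/5  (divide numerator and denominator by n)
lim aₙ = 3/5 ≠ 0 → series DIVERGES

Diverges (lim aₙ = 3/5 ≠ 0)


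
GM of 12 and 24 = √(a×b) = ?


GM = √(12×24) = √288 = 16.9706

GM = 16.9706


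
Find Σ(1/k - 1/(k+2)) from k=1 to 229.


Telescoping with gap 2: two head and two tail terms survive.
= (1 + 1/2) - (1/230 + 1/231)
= 3/2 - 1/230 - 1/231 = 39617/26565

Sum = 39617/26565


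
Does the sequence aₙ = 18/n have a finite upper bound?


a₁ = 18, a₂ = 18/2, a₃ = 18/3, ...
0 < aₙ ≤ 18 for all n ≥ 1
Lower bound: 0, Upper bound: 18
The sequence IS bounded

Bounded (0 < aₙ ≤ 18)


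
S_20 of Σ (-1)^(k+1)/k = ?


S = 1 - 1/2 + 1/3 - 1/4 + 1/5 - 1/6 + 1/7 - 1/8 ± ...
= 0.6688
(Full series converges to +ln(2) ≈ +0.6931)

S_20 = 0.6688


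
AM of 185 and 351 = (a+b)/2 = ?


AM = (185 + 351)/2 = 536/2 = 268

AM = 268


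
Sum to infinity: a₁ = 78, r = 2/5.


S∞ = a₁/(1-r) = 78/(1 - 2/5)
= 78/(3/5)
= 130

S∞ = 130


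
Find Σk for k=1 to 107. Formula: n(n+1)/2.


n(n+1)/2 = 107×108/2 = 11556/2 = 5778

Σk = 5778


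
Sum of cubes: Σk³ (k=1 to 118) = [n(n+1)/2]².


n(n+1)/2 = 118×119/2 = 7021
Σk³ = 7021² = 49294441

Σk³ = 49294441


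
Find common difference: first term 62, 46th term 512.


d = (aₙ - a₁)/(n-1)
= (512 - 62)/(46-1)
= 450/45 = 10

d = 10


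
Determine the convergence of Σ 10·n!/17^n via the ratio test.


aₙ = 10·n!/17^n
a_{n+1}/aₙ = (n+1)!/17^(n+1) × 17^n/n!  (constant 10 cancels)
= (n+1)/17
L = lim(n→∞) (n+1)/17 = ∞
L > 1 → series DIVERGES

Diverges (ratio test: L = ∞ > 1)


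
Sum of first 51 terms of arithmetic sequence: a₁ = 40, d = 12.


aₙ = 40 + (51-1)×12 = 640
Sₙ = n(a₁+aₙ)/2 = 51×(40+640)/2
= 51×680/2 = 17340

S_51 = 17340


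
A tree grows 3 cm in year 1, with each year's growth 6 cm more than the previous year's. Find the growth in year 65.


aₙ = a₁ + (n-1)d
= 3 + (65-1)×6
= 3 + 384
= 387

a_65 = 387


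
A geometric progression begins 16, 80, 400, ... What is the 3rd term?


aₙ = a₁·r^(n-1)
= 16×5^2
= 16×25
= 400

a_3 = 400


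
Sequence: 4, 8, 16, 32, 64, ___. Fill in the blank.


Pattern: powers of 2: 2ⁿ
Terms: 4, 8, 16, 32, 64
Next term = 128

Next term = 128


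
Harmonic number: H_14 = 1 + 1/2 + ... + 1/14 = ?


H_14 = 1/1 + 1/2 + 1/3 + ... + 1/14
= 1171733/360360
≈ 3.2516

H_14 = 1171733/360360 ≈ 3.2516


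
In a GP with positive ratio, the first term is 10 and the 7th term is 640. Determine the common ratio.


r^(n-1) = aₙ/a₁
r^6 = 640/10 = 64
r = 64^(1/6)
= ±2; taking r > 0 gives r = 2

r = 2


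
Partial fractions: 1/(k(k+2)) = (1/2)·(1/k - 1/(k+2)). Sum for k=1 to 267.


1/(k(k+2)) = (1/2)·(1/k - 1/(k+2)) (partial fractions)
Telescoping: Σ = (1/2)·(1 + 1/2 - 1/268 - 1/269) = 107601/144184

Sum = 107601/144184


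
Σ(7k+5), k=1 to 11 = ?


Σ(7k+5) = 7·Σk + 5·n
= 7·66 + 5·11
= 462 + 55 = 517

Σ = 517


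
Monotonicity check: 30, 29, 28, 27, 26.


Differences: -1, -1, -1, -1
All differences < 0 → strictly DECREASING

Monotonically decreasing


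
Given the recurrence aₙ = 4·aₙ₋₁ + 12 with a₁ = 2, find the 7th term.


Computing step by step:
a_1 = 2
a_2 = 20
a_3 = 92
a_4 = 380
a_5 = 1532
a_6 = 6140
a_7 = 24572


a_7 = 24572


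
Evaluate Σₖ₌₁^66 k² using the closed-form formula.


n = 66
n(n+1)(2n+1)/6 = 66×67×133/6
= 588126/6 = 98021

Σk² = 98021


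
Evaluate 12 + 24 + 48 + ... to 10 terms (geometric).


Sₙ = 12×(2^10 - 1)/(2 - 1)
= 12×(1024 - 1)/1
= 12×1023/1
= 12276

S_10 = 12276


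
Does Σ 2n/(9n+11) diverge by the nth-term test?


lim(n→∞) 2n/(9n+11) = 2/9 = 2/9  (divide numerator and denominator by n)
lim aₙ = 2/9 ≠ 0 → series DIVERGES

Diverges (lim aₙ = 2/9 ≠ 0)


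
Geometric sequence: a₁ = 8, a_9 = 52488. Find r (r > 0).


r^(n-1) = aₙ/a₁
r^8 = 52488/8 = 6561
r = 6561^(1/8)
= ±3; taking r > 0 gives r = 3

r = 3


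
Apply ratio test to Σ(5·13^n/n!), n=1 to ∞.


aₙ = 5·13^n/n!
a_{n+1}/aₙ = 13^(n+1)/(n+1)! × n!/13^n  (constant 5 cancels)
= 13/(n+1)
L = lim(n→∞) 13/(n+1) = 0
L < 1 → series CONVERGES

Converges (ratio test: L = 0 < 1)


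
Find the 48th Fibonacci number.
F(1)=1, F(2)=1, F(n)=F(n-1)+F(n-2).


Fibonacci sequence: 1, 1, 2, 3, 5, 8, 13, 21, 34, 55, 89, ...
F(48) = 4807526976

F(48) = 4807526976


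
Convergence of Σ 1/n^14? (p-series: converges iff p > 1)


p-series test: Σ c/n^p converges if p > 1, diverges if p ≤ 1 (constant c > 0 doesn't affect convergence).
p = 14
14 > 1 → CONVERGES

Converges (p = 14 > 1)


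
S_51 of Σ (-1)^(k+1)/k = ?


S = 1 - 1/2 + 1/3 - 1/4 + 1/5 - 1/6 + 1/7 - 1/8 ± ...
= 0.7029
(Full series converges to +ln(2) ≈ +0.6931)

S_51 = 0.7029


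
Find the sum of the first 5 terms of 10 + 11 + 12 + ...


aₙ = 10 + (5-1)×1 = 14
Sₙ = n(a₁+aₙ)/2 = 5×(10+14)/2
= 5×24/2 = 60

S_5 = 60


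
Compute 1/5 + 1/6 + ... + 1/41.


Σₖ₌5^41 1/k = 1/5 + 1/6 + 1/7 + ... + 1/41
= 44202362371332533/19914562703599200
≈ 2.2196

Sum = 44202362371332533/19914562703599200 ≈ 2.2196


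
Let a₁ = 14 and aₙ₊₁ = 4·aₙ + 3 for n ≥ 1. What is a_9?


Computing step by step:
a_1 = 14
a_2 = 59
a_3 = 239
a_4 = 959
a_5 = 3839
a_6 = 15359
a_7 = 61439
a_8 = 245759
a_9 = 983039


a_9 = 983039


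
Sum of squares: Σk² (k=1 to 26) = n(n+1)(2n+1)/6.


n = 26
n(n+1)(2n+1)/6 = 26×27×53/6
= 37206/6 = 6201

Σk² = 6201


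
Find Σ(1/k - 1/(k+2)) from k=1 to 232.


Telescoping with gap 2: two head and two tail terms survive.
= (1 + 1/2) - (1/233 + 1/234)
= 3/2 - 1/233 - 1/234 = 40658/27261

Sum = 40658/27261


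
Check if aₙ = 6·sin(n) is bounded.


For all n, -1 ≤ sin(n) ≤ 1, so -6 ≤ 6·sin(n) ≤ 6
Lower bound: -6, Upper bound: 6
The sequence IS bounded

Bounded (-6 ≤ aₙ ≤ 6)


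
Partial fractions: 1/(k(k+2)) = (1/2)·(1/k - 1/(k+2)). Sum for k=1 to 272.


1/(k(k+2)) = (1/2)·(1/k - 1/(k+2)) (partial fractions)
Telescoping: Σ = (1/2)·(1 + 1/2 - 1/273 - 1/274) = 27914/37401

Sum = 27914/37401


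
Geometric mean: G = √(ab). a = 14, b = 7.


GM = √(14×7) = √98 = 9.8995

GM = 9.8995


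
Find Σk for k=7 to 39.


Σₖ₌7^39 k = Σₖ₌₁^39 k − Σₖ₌₁^6 k
= 39·40/2 − 6·7/2
= 780 − 21 = 759

Σk = 759


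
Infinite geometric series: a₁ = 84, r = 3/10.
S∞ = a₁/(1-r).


S∞ = a₁/(1-r) = 84/(1 - 3/10)
= 84/(7/10)
= 120

S∞ = 120


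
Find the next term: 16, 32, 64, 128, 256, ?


Pattern: powers of 2: 2ⁿ
Terms: 16, 32, 64, 128, 256
Next term = 512

Next term = 512


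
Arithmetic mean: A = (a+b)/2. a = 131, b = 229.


AM = (131 + 229)/2 = 360/2 = 180

AM = 180


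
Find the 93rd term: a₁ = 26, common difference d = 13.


aₙ = a₁ + (n-1)d
= 26 + (93-1)×13
= 26 + 1196
= 1222

a_93 = 1222


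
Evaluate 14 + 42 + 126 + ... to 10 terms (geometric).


Sₙ = 14×(3^10 - 1)/(3 - 1)
= 14×(59049 - 1)/2
= 14×59048/2
= 413336

S_10 = 413336


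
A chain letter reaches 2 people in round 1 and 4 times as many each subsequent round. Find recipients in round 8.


aₙ = a₁·r^(n-1)
= 2×4^7
= 2×16384
= 32768

a_8 = 32768


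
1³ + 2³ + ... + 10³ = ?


n(n+1)/2 = 10×11/2 = 55
Σk³ = 55² = 3025

Σk³ = 3025


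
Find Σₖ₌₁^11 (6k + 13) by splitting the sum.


Σ(6k+13) = 6·Σk + 13·n
= 6·66 + 13·11
= 396 + 143 = 539

Σ = 539


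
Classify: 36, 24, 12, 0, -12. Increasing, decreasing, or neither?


Differences: -12, -12, -12, -12
All differences < 0 → strictly DECREASING

Monotonically decreasing


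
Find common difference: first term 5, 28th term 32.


d = (aₙ - a₁)/(n-1)
= (32 - 5)/(28-1)
= 27/27 = 1

d = 1


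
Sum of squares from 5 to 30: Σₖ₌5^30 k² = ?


Σₖ₌5^30 k² = Σₖ₌₁^30 k² − Σₖ₌₁^4 k²
= 30·31·61/6 − 4·5·9/6
= 9455 − 30 = 9425

Σk² = 9425


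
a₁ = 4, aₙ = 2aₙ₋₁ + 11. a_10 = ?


Computing step by step:
a_1 = 4
a_2 = 19
a_3 = 49
a_4 = 109
a_5 = 229
a_6 = 469
a_7 = 949
a_8 = 1909
a_9 = 3829
a_10 = 7669


a_10 = 7669


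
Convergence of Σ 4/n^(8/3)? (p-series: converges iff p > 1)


p-series test: Σ c/n^p converges if p > 1, diverges if p ≤ 1 (constant c > 0 doesn't affect convergence).
p = 8/3
8/3 > 1 → CONVERGES

Converges (p = 8/3 > 1)


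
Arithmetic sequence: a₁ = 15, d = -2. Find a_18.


aₙ = a₁ + (n-1)d
= 15 + (18-1)×-2
= 15 - 34
= -19

a_18 = -19


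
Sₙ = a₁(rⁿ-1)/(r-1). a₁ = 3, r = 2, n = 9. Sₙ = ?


Sₙ = 3×(2^9 - 1)/(2 - 1)
= 3×(512 - 1)/1
= 3×511/1
= 1533

S_9 = 1533


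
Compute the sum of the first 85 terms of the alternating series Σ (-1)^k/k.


S = -1 + 1/2 - 1/3 + 1/4 - 1/5 + 1/6 - 1/7 + 1/8 ± ...
= -0.699
(Full series converges to -ln(2) ≈ -0.6931)

S_85 = -0.699


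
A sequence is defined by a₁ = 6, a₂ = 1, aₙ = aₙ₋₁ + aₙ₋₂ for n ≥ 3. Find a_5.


Computing iteratively: 6, 1, 7, 8, 15
a_5 = 15

a_5 = 15


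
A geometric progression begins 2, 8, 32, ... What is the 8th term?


aₙ = a₁·r^(n-1)
= 2×4^7
= 2×16384
= 32768

a_8 = 32768


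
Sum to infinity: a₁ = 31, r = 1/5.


S∞ = a₁/(1-r) = 31/(1 - 1/5)
= 31/(4/5)
= 155/4

S∞ = 155/4


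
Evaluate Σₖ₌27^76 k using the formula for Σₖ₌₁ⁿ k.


Σₖ₌27^76 k = Σₖ₌₁^76 k − Σₖ₌₁^26 k
= 76·77/2 − 26·27/2
= 2926 − 351 = 2575

Σk = 2575


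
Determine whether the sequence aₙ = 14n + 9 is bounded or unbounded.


aₙ = 14n + 9 → as n→∞, aₙ→∞
No finite upper bound exists
The sequence is UNBOUNDED

Unbounded (aₙ → ∞ as n → ∞)


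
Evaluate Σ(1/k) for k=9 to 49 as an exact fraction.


Σₖ₌9^49 1/k = 1/9 + 1/10 + 1/11 + ... + 1/49
= 5458496445241979692451/3099044504245996706400
≈ 1.7613

Sum = 5458496445241979692451/3099044504245996706400 ≈ 1.7613


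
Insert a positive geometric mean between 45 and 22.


GM = √(45×22) = √990 = 31.4643

GM = 31.4643


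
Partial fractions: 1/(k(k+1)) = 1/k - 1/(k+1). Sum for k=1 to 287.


1/(k(k+1)) = 1/k - 1/(k+1) (partial fractions)
Telescoping: Σ = 1 - 1/288 = 287/288

Sum = 287/288


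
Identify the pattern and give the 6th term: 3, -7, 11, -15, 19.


Pattern: alternating sign, magnitude arithmetic (d=4)
Terms: 3, -7, 11, -15, 19
Next term = -23

Next term = -23


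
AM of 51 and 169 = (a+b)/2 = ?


AM = (51 + 169)/2 = 220/2 = 110

AM = 110


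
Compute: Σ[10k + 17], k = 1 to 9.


Σ(10k+17) = 10·Σk + 17·n
= 10·45 + 17·9
= 450 + 153 = 603

Σ = 603


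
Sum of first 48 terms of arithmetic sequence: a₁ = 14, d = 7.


aₙ = 14 + (48-1)×7 = 343
Sₙ = n(a₁+aₙ)/2 = 48×(14+343)/2
= 48×357/2 = 8568

S_48 = 8568


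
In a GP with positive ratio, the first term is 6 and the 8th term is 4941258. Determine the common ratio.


r^(n-1) = aₙ/a₁
r^7 = 4941258/6 = 823543
r = 823543^(1/7)
= 7

r = 7


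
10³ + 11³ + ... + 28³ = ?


Σₖ₌10^28 k³ = [28·29/2]² − [9·10/2]²
= 164836 − 2025 = 162811

Σk³ = 162811


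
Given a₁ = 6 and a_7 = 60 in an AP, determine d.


d = (aₙ - a₁)/(n-1)
= (60 - 6)/(7-1)
= 54/6 = 9

d = 9


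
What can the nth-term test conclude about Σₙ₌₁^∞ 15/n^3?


lim(n→∞) 15/n^3 = 0
lim aₙ = 0 → nth-term test is INCONCLUSIVE
(Need other tests; this is actually a convergent p-series with p=3 > 1)

Inconclusive (lim aₙ = 0; need another test)


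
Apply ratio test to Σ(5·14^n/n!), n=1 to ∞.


aₙ = 5·14^n/n!
a_{n+1}/aₙ = 14^(n+1)/(n+1)! × n!/14^n  (constant 5 cancels)
= 14/(n+1)
L = lim(n→∞) 14/(n+1) = 0
L < 1 → series CONVERGES

Converges (ratio test: L = 0 < 1)


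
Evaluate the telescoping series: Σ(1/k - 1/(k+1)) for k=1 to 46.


Telescoping: adjacent terms cancel.
= 1/1 - 1/47
= 1 - 1/47 = 46/47

Sum = 46/47


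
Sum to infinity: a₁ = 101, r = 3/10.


S∞ = a₁/(1-r) = 101/(1 - 3/10)
= 101/(7/10)
= 1010/7

S∞ = 1010/7


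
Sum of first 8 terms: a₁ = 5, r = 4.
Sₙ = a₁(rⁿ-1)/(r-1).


Sₙ = 5×(4^8 - 1)/(4 - 1)
= 5×(65536 - 1)/3
= 5×65535/3
= 109225

S_8 = 109225


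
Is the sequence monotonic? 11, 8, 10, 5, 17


Differences: -3, 2, -5, 12
Difference at position 2 is +2 (> 0) but position 1 is -3 (< 0) — sequence both rises and falls
→ NOT monotonic

Not monotonic


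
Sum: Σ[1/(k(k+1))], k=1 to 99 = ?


1/(k(k+1)) = 1/k - 1/(k+1) (partial fractions)
Telescoping: Σ = 1 - 1/100 = 99/100

Sum = 99/100


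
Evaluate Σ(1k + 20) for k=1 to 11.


Σ(1k+20) = 1·Σk + 20·n
= 1·66 + 20·11
= 66 + 220 = 286

Σ = 286


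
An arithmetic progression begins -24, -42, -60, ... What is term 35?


aₙ = a₁ + (n-1)d
= -24 + (35-1)×-18
= -24 - 612
= -636

a_35 = -636


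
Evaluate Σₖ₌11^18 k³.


Σₖ₌11^18 k³ = [18·19/2]² − [10·11/2]²
= 29241 − 3025 = 26216

Σk³ = 26216


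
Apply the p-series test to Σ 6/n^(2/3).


p-series test: Σ c/n^p converges if p > 1, diverges if p ≤ 1 (constant c > 0 doesn't affect convergence).
p = 2/3
2/3 ≤ 1 → DIVERGES

Diverges (p = 2/3 ≤ 1)


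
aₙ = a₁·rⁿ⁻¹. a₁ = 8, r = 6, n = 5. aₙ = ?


aₙ = a₁·r^(n-1)
= 8×6^4
= 8×1296
= 10368

a_5 = 10368


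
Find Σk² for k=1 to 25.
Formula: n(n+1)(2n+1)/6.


n = 25
n(n+1)(2n+1)/6 = 25×26×51/6
= 33150/6 = 5525

Σk² = 5525


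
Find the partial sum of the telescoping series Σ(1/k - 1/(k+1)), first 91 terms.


Telescoping: adjacent terms cancel.
= 1/1 - 1/92
= 1 - 1/92 = 91/92

Sum = 91/92


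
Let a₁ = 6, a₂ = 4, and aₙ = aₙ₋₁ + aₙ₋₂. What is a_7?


Computing iteratively: 6, 4, 10, 14, 24, 38, 62
a_7 = 62

a_7 = 62


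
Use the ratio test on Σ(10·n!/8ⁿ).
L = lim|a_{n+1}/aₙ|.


aₙ = 10·n!/8^n
a_{n+1}/aₙ = (n+1)!/8^(n+1) × 8^n/n!  (constant 10 cancels)
= (n+1)/8
L = lim(n→∞) (n+1)/8 = ∞
L > 1 → series DIVERGES

Diverges (ratio test: L = ∞ > 1)


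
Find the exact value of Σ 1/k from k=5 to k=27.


Σₖ₌5^27 1/k = 1/5 + 1/6 + 1/7 + ... + 1/27
= 145216599503/80313433200
≈ 1.8081

Sum = 145216599503/80313433200 ≈ 1.8081


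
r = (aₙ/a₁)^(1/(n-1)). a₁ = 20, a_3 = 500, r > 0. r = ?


r^(n-1) = aₙ/a₁
r^2 = 500/20 = 25
r = 25^(1/2)
= ±5; taking r > 0 gives r = 5

r = 5


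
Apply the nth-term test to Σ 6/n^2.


lim(n→∞) 6/n^2 = 0
lim aₙ = 0 → nth-term test is INCONCLUSIVE
(Need other tests; this is actually a convergent p-series with p=2 > 1)

Inconclusive (lim aₙ = 0; need another test)


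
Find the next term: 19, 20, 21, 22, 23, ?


Pattern: arithmetic (d=1)
Terms: 19, 20, 21, 22, 23
Next term = 24

Next term = 24


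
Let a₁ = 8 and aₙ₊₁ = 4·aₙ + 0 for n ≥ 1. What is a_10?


Computing step by step:
a_1 = 8
a_2 = 32
a_3 = 128
a_4 = 512
a_5 = 2048
a_6 = 8192
a_7 = 32768
a_8 = 131072
a_9 = 524288
a_10 = 2097152


a_10 = 2097152


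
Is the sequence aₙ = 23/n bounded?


a₁ = 23, a₂ = 23/2, a₃ = 23/3, ...
0 < aₙ ≤ 23 for all n ≥ 1
Lower bound: 0, Upper bound: 23
The sequence IS bounded

Bounded (0 < aₙ ≤ 23)


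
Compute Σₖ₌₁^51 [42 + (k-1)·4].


aₙ = 42 + (51-1)×4 = 242
Sₙ = n(a₁+aₙ)/2 = 51×(42+242)/2
= 51×284/2 = 7242

S_51 = 7242


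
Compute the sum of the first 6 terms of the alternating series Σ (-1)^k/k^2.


S = -1 + 1/4 - 1/9 + 1/16 - 1/25 + 1/36
= -0.8108
(Full series converges to -π²/12 ≈ -0.8225)

S_6 = -0.8108


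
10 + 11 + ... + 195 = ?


Σₖ₌10^195 k = Σₖ₌₁^195 k − Σₖ₌₁^9 k
= 195·196/2 − 9·10/2
= 19110 − 45 = 19065

Σk = 19065


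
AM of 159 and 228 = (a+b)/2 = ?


AM = (159 + 228)/2 = 387/2 = 193.5

AM = 193.5


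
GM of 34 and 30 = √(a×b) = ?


GM = √(34×30) = √1020 = 31.9374

GM = 31.9374


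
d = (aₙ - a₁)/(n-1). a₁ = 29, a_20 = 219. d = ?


d = (aₙ - a₁)/(n-1)
= (219 - 29)/(20-1)
= 190/19 = 10

d = 10


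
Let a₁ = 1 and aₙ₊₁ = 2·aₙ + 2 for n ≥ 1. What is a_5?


Computing step by step:
a_1 = 1
a_2 = 4
a_3 = 10
a_4 = 22
a_5 = 46


a_5 = 46


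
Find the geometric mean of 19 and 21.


GM = √(19×21) = √399 = 19.975

GM = 19.975


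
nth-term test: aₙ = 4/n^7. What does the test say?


lim(n→∞) 4/n^7 = 0
lim aₙ = 0 → nth-term test is INCONCLUSIVE
(Need other tests; this is actually a convergent p-series with p=7 > 1)

Inconclusive (lim aₙ = 0; need another test)


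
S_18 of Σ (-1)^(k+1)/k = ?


S = 1 - 1/2 + 1/3 - 1/4 + 1/5 - 1/6 + 1/7 - 1/8 ± ...
= 0.6661
(Full series converges to +ln(2) ≈ +0.6931)

S_18 = 0.6661


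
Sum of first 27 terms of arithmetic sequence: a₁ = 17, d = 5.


aₙ = 17 + (27-1)×5 = 147
Sₙ = n(a₁+aₙ)/2 = 27×(17+147)/2
= 27×164/2 = 2214

S_27 = 2214


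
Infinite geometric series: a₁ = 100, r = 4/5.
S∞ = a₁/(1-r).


S∞ = a₁/(1-r) = 100/(1 - 4/5)
= 100/(1/5)
= 500

S∞ = 500


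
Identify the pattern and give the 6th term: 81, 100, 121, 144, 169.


Pattern: perfect squares: n²
Terms: 81, 100, 121, 144, 169
Next term = 196

Next term = 196


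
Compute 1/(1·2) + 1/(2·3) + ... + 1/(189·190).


1/(k(k+1)) = 1/k - 1/(k+1) (partial fractions)
Telescoping: Σ = 1 - 1/190 = 189/190

Sum = 189/190


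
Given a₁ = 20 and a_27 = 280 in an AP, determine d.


d = (aₙ - a₁)/(n-1)
= (280 - 20)/(27-1)
= 260/26 = 10

d = 10


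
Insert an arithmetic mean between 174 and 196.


AM = (174 + 196)/2 = 370/2 = 185

AM = 185


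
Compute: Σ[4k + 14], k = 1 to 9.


Σ(4k+14) = 4·Σk + 14·n
= 4·45 + 14·9
= 180 + 126 = 306

Σ = 306


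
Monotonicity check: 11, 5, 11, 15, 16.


Differences: -6, 6, 4, 1
Difference at position 2 is +6 (> 0) but position 1 is -6 (< 0) — sequence both rises and falls
→ NOT monotonic

Not monotonic


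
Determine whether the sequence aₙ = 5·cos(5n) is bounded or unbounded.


For all n, -1 ≤ cos(5n) ≤ 1, so -5 ≤ 5·cos(5n) ≤ 5
Lower bound: -5, Upper bound: 5
The sequence IS bounded

Bounded (-5 ≤ aₙ ≤ 5)


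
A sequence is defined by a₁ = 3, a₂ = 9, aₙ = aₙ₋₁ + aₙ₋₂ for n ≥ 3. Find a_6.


Computing iteratively: 3, 9, 12, 21, 33, 54
a_6 = 54

a_6 = 54


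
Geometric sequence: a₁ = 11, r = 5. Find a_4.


aₙ = a₁·r^(n-1)
= 11×5^3
= 11×125
= 1375

a_4 = 1375


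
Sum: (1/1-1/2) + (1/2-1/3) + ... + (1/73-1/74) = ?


Telescoping: adjacent terms cancel.
= 1/1 - 1/74
= 1 - 1/74 = 73/74

Sum = 73/74


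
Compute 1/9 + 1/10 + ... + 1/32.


Σₖ₌9^32 1/k = 1/9 + 1/10 + 1/11 + ... + 1/32
= 193592897936819/144403552893600
≈ 1.3406

Sum = 193592897936819/144403552893600 ≈ 1.3406


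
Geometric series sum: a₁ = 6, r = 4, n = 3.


Sₙ = 6×(4^3 - 1)/(4 - 1)
= 6×(64 - 1)/3
= 6×63/3
= 126

S_3 = 126


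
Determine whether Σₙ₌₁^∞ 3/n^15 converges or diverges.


p-series test: Σ c/n^p converges if p > 1, diverges if p ≤ 1 (constant c > 0 doesn't affect convergence).
p = 15
15 > 1 → CONVERGES

Converges (p = 15 > 1)


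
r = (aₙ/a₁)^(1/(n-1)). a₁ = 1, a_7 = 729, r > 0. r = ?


r^(n-1) = aₙ/a₁
r^6 = 729/1 = 729
r = 729^(1/6)
= ±3; taking r > 0 gives r = 3

r = 3


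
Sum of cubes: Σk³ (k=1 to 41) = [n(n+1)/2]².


n(n+1)/2 = 41×42/2 = 861
Σk³ = 861² = 741321

Σk³ = 741321


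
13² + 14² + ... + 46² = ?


Σₖ₌13^46 k² = Σₖ₌₁^46 k² − Σₖ₌₁^12 k²
= 46·47·93/6 − 12·13·25/6
= 33511 − 650 = 32861

Σk² = 32861


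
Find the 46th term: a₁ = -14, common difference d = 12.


aₙ = a₁ + (n-1)d
= -14 + (46-1)×12
= -14 + 540
= 526

a_46 = 526


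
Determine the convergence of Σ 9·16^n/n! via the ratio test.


aₙ = 9·16^n/n!
a_{n+1}/aₙ = 16^(n+1)/(n+1)! × n!/16^n  (constant 9 cancels)
= 16/(n+1)
L = lim(n→∞) 16/(n+1) = 0
L < 1 → series CONVERGES

Converges (ratio test: L = 0 < 1)


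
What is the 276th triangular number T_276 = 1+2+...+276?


n(n+1)/2 = 276×277/2 = 76452/2 = 38226

Σk = 38226


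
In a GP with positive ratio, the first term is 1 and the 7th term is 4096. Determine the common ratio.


r^(n-1) = aₙ/a₁
r^6 = 4096/1 = 4096
r = 4096^(1/6)
= ±4; taking r > 0 gives r = 4

r = 4


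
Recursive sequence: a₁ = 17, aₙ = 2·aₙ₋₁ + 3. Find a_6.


Computing step by step:
a_1 = 17
a_2 = 37
a_3 = 77
a_4 = 157
a_5 = 317
a_6 = 637


a_6 = 637


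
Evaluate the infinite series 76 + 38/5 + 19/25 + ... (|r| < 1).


S∞ = a₁/(1-r) = 76/(1 - 1/10)
= 76/(9/10)
= 760/9

S∞ = 760/9


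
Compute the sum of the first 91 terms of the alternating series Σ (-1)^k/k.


S = -1 + 1/2 - 1/3 + 1/4 - 1/5 + 1/6 - 1/7 + 1/8 ± ...
= -0.6986
(Full series converges to -ln(2) ≈ -0.6931)

S_91 = -0.6986


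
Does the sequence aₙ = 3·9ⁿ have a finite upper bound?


aₙ = 3·9ⁿ → as n→∞, aₙ→∞ (since base 9 > 1)
No finite upper bound exists
The sequence is UNBOUNDED

Unbounded (aₙ → ∞ as n → ∞)


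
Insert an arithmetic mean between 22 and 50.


AM = (22 + 50)/2 = 72/2 = 36

AM = 36


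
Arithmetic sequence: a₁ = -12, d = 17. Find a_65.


aₙ = a₁ + (n-1)d
= -12 + (65-1)×17
= -12 + 1088
= 1076

a_65 = 1076


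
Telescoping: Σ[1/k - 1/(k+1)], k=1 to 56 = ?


Telescoping: adjacent terms cancel.
= 1/1 - 1/57
= 1 - 1/57 = 56/57

Sum = 56/57


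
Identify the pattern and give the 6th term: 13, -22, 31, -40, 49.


Pattern: alternating sign, magnitude arithmetic (d=9)
Terms: 13, -22, 31, -40, 49
Next term = -58

Next term = -58


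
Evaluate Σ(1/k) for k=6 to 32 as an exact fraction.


Σₖ₌6^32 1/k = 1/6 + 1/7 + 1/8 + ... + 1/32
= 256339679848919/144403552893600
≈ 1.7752

Sum = 256339679848919/144403552893600 ≈ 1.7752


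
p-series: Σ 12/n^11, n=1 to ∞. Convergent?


p-series test: Σ c/n^p converges if p > 1, diverges if p ≤ 1 (constant c > 0 doesn't affect convergence).
p = 11
11 > 1 → CONVERGES

Converges (p = 11 > 1)


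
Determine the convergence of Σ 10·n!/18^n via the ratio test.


aₙ = 10·n!/18^n
a_{n+1}/aₙ = (n+1)!/18^(n+1) × 18^n/n!  (constant 10 cancels)
= (n+1)/18
L = lim(n→∞) (n+1)/18 = ∞
L > 1 → series DIVERGES

Diverges (ratio test: L = ∞ > 1)


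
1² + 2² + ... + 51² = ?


n = 51
n(n+1)(2n+1)/6 = 51×52×103/6
= 273156/6 = 45526

Σk² = 45526


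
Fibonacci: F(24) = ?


Fibonacci sequence: 1, 1, 2, 3, 5, 8, 13, 21, 34, 55, 89, ...
F(24) = 46368

F(24) = 46368


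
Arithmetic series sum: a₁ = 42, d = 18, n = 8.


aₙ = 42 + (8-1)×18 = 168
Sₙ = n(a₁+aₙ)/2 = 8×(42+168)/2
= 8×210/2 = 840

S_8 = 840


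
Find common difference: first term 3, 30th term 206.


d = (aₙ - a₁)/(n-1)
= (206 - 3)/(30-1)
= 203/29 = 7

d = 7


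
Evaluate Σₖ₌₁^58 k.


n(n+1)/2 = 58×59/2 = 3422/2 = 1711

Σk = 1711


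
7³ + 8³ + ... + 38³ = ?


Σₖ₌7^38 k³ = [38·39/2]² − [6·7/2]²
= 549081 − 441 = 548640

Σk³ = 548640


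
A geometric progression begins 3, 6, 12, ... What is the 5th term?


aₙ = a₁·r^(n-1)
= 3×2^4
= 3×16
= 48

a_5 = 48


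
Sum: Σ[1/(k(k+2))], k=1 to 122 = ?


1/(k(k+2)) = (1/2)·(1/k - 1/(k+2)) (partial fractions)
Telescoping: Σ = (1/2)·(1 + 1/2 - 1/123 - 1/124) = 22631/30504

Sum = 22631/30504


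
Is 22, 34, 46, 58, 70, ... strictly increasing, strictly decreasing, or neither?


Differences: 12, 12, 12, 12
All differences > 0 → strictly INCREASING

Monotonically increasing


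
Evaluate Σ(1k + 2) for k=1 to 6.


Σ(1k+2) = 1·Σk + 2·n
= 1·21 + 2·6
= 21 + 12 = 33

Σ = 33


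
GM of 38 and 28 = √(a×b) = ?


GM = √(38×28) = √1064 = 32.619

GM = 32.619


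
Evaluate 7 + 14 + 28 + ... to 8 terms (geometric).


Sₙ = 7×(2^8 - 1)/(2 - 1)
= 7×(256 - 1)/1
= 7×255/1
= 1785

S_8 = 1785


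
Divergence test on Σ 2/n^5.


lim(n→∞) 2/n^5 = 0
lim aₙ = 0 → nth-term test is INCONCLUSIVE
(Need other tests; this is actually a convergent p-series with p=5 > 1)

Inconclusive (lim aₙ = 0; need another test)


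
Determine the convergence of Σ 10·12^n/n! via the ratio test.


aₙ = 10·12^n/n!
a_{n+1}/aₙ = 12^(n+1)/(n+1)! × n!/12^n  (constant 10 cancels)
= 12/(n+1)
L = lim(n→∞) 12/(n+1) = 0
L < 1 → series CONVERGES

Converges (ratio test: L = 0 < 1)


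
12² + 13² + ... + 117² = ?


Σₖ₌12^117 k² = Σₖ₌₁^117 k² − Σₖ₌₁^11 k²
= 117·118·235/6 − 11·12·23/6
= 540735 − 506 = 540229

Σk² = 540229


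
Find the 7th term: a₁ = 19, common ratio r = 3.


aₙ = a₁·r^(n-1)
= 19×3^6
= 19×729
= 13851

a_7 = 13851


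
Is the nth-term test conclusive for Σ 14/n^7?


lim(n→∞) 14/n^7 = 0
lim aₙ = 0 → nth-term test is INCONCLUSIVE
(Need other tests; this is actually a convergent p-series with p=7 > 1)

Inconclusive (lim aₙ = 0; need another test)


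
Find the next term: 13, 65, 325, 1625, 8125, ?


Pattern: geometric (r=5)
Terms: 13, 65, 325, 1625, 8125
Next term = 40625

Next term = 40625


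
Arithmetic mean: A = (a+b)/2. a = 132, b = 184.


AM = (132 + 184)/2 = 316/2 = 158

AM = 158


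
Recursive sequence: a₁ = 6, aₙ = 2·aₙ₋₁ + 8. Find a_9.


Computing step by step:
a_1 = 6
a_2 = 20
a_3 = 48
a_4 = 104
a_5 = 216
a_6 = 440
a_7 = 888
a_8 = 1784
a_9 = 3576


a_9 = 3576


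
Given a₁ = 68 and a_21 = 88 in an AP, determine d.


d = (aₙ - a₁)/(n-1)
= (88 - 68)/(21-1)
= 20/20 = 1

d = 1


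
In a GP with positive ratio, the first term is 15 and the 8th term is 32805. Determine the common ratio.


r^(n-1) = aₙ/a₁
r^7 = 32805/15 = 2187
r = 2187^(1/7)
= 3

r = 3


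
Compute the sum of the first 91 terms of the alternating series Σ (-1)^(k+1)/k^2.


S = 1 - 1/4 + 1/9 - 1/16 + 1/25 - 1/36 + 1/49 - 1/64 ± ...
= 0.8225
(Full series converges to +π²/12 ≈ +0.8225)

S_91 = 0.8225


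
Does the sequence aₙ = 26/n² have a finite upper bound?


a₁ = 26, a₂ = 26/4, a₃ = 26/9, ...
0 < aₙ ≤ 26 for all n ≥ 1
The sequence IS bounded

Bounded (0 < aₙ ≤ 26)


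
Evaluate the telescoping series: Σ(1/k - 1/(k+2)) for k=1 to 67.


Telescoping with gap 2: two head and two tail terms survive.
= (1 + 1/2) - (1/68 + 1/69)
= 3/2 - 1/68 - 1/69 = 6901/4692

Sum = 6901/4692


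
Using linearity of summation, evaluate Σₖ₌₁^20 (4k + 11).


Σ(4k+11) = 4·Σk + 11·n
= 4·210 + 11·20
= 840 + 220 = 1060

Σ = 1060


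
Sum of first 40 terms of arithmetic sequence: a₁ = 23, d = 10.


aₙ = 23 + (40-1)×10 = 413
Sₙ = n(a₁+aₙ)/2 = 40×(23+413)/2
= 40×436/2 = 8720

S_40 = 8720


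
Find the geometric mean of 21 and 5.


GM = √(21×5) = √105 = 10.247

GM = 10.247


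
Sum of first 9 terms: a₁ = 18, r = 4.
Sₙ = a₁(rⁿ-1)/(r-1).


Sₙ = 18×(4^9 - 1)/(4 - 1)
= 18×(262144 - 1)/3
= 18×262143/3
= 1572858

S_9 = 1572858


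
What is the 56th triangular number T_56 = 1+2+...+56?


n(n+1)/2 = 56×57/2 = 3192/2 = 1596

Σk = 1596


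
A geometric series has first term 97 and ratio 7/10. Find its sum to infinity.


S∞ = a₁/(1-r) = 97/(1 - 7/10)
= 97/(3/10)
= 970/3

S∞ = 970/3


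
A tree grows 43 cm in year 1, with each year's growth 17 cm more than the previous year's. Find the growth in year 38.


aₙ = a₁ + (n-1)d
= 43 + (38-1)×17
= 43 + 629
= 672

a_38 = 672


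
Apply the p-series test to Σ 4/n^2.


p-series test: Σ c/n^p converges if p > 1, diverges if p ≤ 1 (constant c > 0 doesn't affect convergence).
p = 2
2 > 1 → CONVERGES

Converges (p = 2 > 1)


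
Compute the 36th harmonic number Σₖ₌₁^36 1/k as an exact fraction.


H_36 = 1/1 + 1/2 + 1/3 + ... + 1/36
= 54801925434709/13127595717600
≈ 4.1746

H_36 = 54801925434709/13127595717600 ≈ 4.1746


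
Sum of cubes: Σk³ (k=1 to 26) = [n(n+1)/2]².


n(n+1)/2 = 26×27/2 = 351
Σk³ = 351² = 123201

Σk³ = 123201
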